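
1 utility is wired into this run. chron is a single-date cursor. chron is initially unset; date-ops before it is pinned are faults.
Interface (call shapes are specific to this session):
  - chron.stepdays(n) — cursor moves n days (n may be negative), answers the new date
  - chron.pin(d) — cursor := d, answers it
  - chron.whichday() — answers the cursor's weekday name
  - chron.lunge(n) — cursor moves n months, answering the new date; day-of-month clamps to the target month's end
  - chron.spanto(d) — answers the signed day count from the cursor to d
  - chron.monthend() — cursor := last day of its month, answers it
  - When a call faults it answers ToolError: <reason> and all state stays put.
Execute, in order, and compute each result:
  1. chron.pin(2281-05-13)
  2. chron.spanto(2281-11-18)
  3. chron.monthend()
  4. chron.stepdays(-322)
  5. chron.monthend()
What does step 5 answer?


Answer: 2280-07-31

Derivation:
-- 1. pin(d→2281-05-13) ~> 2281-05-13
-- 2. spanto(d→2281-11-18) ~> 189
-- 3. monthend() ~> 2281-05-31
-- 4. stepdays(n→-322) ~> 2280-07-13
-- 5. monthend() ~> 2280-07-31


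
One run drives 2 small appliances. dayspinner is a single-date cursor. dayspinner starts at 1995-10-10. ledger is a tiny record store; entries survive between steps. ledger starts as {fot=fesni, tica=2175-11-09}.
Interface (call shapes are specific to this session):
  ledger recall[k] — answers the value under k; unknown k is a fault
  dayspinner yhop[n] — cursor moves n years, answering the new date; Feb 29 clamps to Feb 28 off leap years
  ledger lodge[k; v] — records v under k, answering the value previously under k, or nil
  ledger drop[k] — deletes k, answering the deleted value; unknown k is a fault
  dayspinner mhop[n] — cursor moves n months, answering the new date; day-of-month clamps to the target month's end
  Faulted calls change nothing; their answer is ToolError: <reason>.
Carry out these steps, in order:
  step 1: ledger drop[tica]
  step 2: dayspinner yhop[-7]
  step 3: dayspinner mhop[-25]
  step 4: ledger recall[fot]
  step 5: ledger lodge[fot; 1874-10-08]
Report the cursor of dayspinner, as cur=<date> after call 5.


Answer: cur=1986-09-10

Derivation:
-> ledger drop(k='tica')
<- 2175-11-09
-> dayspinner yhop(n='-7')
<- 1988-10-10
-> dayspinner mhop(n='-25')
<- 1986-09-10
-> ledger recall(k='fot')
<- fesni
-> ledger lodge(k='fot', v='1874-10-08')
<- fesni


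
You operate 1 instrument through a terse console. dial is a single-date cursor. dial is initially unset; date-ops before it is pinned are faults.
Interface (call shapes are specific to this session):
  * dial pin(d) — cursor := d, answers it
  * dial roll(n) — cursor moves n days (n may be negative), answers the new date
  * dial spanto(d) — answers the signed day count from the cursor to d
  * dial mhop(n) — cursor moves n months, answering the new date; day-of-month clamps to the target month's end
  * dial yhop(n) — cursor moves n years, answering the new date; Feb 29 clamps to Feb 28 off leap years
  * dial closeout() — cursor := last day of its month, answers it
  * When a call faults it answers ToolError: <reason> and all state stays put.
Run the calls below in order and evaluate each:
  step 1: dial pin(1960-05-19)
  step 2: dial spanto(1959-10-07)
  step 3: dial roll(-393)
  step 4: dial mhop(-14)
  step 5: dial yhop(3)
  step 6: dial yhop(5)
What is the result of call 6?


I use dial pin(d: 1960-05-19), and see 1960-05-19.
I invoke dial spanto(d: 1959-10-07), which returns -225.
Calling dial roll(n: -393), giving 1959-04-22.
I try dial mhop(n: -14), which returns 1958-02-22.
I use dial yhop(n: 3), giving 1961-02-22.
Now I run dial yhop(n: 5), — result: 1966-02-22.

Answer: 1966-02-22


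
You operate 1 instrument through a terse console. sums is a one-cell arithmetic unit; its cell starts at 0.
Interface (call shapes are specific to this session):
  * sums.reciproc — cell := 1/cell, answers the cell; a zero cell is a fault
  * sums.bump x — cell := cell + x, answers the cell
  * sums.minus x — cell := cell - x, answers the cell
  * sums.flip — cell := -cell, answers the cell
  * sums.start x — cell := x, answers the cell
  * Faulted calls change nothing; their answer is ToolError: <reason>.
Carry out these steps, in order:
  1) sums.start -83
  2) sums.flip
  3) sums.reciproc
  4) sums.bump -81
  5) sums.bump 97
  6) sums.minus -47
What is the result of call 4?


Answer: -6722/83

Derivation:
% sums.start x=-83
:: -83
% sums.flip
:: 83
% sums.reciproc
:: 1/83
% sums.bump x=-81
:: -6722/83
% sums.bump x=97
:: 1329/83
% sums.minus x=-47
:: 5230/83


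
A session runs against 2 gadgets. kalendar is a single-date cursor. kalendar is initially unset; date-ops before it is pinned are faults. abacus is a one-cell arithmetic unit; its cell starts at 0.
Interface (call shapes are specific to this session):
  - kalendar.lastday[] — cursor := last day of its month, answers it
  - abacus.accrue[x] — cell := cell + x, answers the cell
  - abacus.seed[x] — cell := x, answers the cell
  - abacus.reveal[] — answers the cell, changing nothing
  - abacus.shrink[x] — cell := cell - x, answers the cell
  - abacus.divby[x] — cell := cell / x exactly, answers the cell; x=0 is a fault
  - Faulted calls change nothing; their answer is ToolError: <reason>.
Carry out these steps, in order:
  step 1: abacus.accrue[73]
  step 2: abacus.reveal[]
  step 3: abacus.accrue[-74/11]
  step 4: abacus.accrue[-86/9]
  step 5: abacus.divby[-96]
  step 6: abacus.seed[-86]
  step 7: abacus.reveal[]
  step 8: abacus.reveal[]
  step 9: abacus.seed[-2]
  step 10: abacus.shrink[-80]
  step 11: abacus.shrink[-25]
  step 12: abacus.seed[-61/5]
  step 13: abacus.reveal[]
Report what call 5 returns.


Answer: -5615/9504

Derivation:
Act: abacus.accrue[73]
Obs: 73
Act: abacus.reveal[]
Obs: 73
Act: abacus.accrue[-74/11]
Obs: 729/11
Act: abacus.accrue[-86/9]
Obs: 5615/99
Act: abacus.divby[-96]
Obs: -5615/9504
Act: abacus.seed[-86]
Obs: -86
Act: abacus.reveal[]
Obs: -86
Act: abacus.reveal[]
Obs: -86
Act: abacus.seed[-2]
Obs: -2
Act: abacus.shrink[-80]
Obs: 78
Act: abacus.shrink[-25]
Obs: 103
Act: abacus.seed[-61/5]
Obs: -61/5
Act: abacus.reveal[]
Obs: -61/5


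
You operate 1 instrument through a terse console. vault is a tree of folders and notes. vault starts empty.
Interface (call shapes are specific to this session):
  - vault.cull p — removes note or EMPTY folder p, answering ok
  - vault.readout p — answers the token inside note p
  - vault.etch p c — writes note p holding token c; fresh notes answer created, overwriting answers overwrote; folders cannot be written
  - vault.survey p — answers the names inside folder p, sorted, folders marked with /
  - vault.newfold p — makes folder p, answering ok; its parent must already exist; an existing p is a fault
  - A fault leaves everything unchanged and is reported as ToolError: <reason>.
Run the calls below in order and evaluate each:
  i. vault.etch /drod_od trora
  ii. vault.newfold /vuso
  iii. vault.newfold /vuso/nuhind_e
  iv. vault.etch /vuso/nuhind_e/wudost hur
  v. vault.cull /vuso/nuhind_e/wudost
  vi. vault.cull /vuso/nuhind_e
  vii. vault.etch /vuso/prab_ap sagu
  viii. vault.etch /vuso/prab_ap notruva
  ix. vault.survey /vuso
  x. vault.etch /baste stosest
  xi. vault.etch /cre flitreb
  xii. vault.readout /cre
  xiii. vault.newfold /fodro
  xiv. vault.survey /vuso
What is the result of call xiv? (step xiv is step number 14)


·→ etch(/drod_od, trora)
·← created
·→ newfold(/vuso)
·← ok
·→ newfold(/vuso/nuhind_e)
·← ok
·→ etch(/vuso/nuhind_e/wudost, hur)
·← created
·→ cull(/vuso/nuhind_e/wudost)
·← ok
·→ cull(/vuso/nuhind_e)
·← ok
·→ etch(/vuso/prab_ap, sagu)
·← created
·→ etch(/vuso/prab_ap, notruva)
·← overwrote
·→ survey(/vuso)
·← [prab_ap]
·→ etch(/baste, stosest)
·← created
·→ etch(/cre, flitreb)
·← created
·→ readout(/cre)
·← flitreb
·→ newfold(/fodro)
·← ok
·→ survey(/vuso)
·← [prab_ap]

Answer: [prab_ap]


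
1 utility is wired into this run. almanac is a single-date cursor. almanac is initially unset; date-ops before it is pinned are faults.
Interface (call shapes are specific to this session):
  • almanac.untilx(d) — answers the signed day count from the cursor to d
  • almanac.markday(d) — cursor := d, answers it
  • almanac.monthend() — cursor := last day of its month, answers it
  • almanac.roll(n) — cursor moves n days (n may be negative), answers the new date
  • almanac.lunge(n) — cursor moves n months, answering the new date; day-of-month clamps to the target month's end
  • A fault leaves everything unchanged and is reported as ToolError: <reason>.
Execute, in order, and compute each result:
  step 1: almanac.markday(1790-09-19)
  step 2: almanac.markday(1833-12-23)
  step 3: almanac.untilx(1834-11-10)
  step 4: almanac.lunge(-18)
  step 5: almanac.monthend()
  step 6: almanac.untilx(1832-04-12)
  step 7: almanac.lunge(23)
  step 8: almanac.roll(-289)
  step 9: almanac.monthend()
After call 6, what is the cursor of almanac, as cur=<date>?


==> markday(d='1790-09-19')
<== 1790-09-19
==> markday(d='1833-12-23')
<== 1833-12-23
==> untilx(d='1834-11-10')
<== 322
==> lunge(n='-18')
<== 1832-06-23
==> monthend()
<== 1832-06-30
==> untilx(d='1832-04-12')
<== -79
==> lunge(n='23')
<== 1834-05-30
==> roll(n='-289')
<== 1833-08-14
==> monthend()
<== 1833-08-31

Answer: cur=1832-06-30


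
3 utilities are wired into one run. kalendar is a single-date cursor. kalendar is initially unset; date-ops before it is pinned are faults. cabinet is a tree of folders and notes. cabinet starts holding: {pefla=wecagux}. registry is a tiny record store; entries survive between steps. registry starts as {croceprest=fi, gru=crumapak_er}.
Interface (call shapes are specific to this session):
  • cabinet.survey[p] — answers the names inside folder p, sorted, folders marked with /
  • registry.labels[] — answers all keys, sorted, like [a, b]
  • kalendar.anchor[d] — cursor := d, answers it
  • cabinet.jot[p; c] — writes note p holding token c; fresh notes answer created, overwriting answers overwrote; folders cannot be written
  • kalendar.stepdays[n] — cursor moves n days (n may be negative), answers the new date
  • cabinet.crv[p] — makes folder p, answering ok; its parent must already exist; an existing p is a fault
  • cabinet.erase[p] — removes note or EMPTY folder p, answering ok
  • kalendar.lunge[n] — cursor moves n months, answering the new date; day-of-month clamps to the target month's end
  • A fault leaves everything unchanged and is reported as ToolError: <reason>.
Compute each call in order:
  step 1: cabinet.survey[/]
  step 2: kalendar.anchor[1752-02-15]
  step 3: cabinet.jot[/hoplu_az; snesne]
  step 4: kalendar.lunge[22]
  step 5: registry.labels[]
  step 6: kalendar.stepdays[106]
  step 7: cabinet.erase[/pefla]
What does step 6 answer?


CALL cabinet.survey[p→/]
RET  [pefla]
CALL kalendar.anchor[d→1752-02-15]
RET  1752-02-15
CALL cabinet.jot[p→/hoplu_az; c→snesne]
RET  created
CALL kalendar.lunge[n→22]
RET  1753-12-15
CALL registry.labels[]
RET  [croceprest, gru]
CALL kalendar.stepdays[n→106]
RET  1754-03-31
CALL cabinet.erase[p→/pefla]
RET  ok

Answer: 1754-03-31


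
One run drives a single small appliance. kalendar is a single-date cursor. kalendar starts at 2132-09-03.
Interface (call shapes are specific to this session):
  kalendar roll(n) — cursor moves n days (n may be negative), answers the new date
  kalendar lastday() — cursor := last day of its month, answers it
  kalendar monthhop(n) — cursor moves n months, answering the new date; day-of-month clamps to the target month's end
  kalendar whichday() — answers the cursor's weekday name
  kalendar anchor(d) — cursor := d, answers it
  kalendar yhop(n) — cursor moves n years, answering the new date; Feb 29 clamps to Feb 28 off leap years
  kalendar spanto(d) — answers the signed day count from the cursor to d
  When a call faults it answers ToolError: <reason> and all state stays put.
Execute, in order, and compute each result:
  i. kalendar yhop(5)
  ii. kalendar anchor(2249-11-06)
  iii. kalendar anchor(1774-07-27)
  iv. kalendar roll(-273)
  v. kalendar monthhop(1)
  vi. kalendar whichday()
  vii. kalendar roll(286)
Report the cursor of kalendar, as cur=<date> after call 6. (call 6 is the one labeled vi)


Answer: cur=1773-11-27

Derivation:
// kalendar yhop(n: 5) == 2137-09-03
// kalendar anchor(d: 2249-11-06) == 2249-11-06
// kalendar anchor(d: 1774-07-27) == 1774-07-27
// kalendar roll(n: -273) == 1773-10-27
// kalendar monthhop(n: 1) == 1773-11-27
// kalendar whichday() == Saturday
// kalendar roll(n: 286) == 1774-09-09


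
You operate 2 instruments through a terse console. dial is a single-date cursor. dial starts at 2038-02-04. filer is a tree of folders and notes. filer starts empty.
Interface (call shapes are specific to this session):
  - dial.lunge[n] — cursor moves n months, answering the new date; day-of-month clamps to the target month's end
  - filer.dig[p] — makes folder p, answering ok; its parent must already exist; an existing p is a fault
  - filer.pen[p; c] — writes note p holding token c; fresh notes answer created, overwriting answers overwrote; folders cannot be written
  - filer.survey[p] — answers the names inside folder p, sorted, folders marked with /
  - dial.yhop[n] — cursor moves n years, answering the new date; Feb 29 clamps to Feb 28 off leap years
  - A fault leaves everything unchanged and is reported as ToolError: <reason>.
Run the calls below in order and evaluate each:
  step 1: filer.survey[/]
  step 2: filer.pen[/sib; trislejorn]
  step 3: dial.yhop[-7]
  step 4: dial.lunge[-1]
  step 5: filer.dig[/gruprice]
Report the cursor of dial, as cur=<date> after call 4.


I invoke survey using /, which returns [].
I run pen using /sib, trislejorn: created.
I call yhop using -7, giving 2031-02-04.
I call lunge using -1, and observe 2031-01-04.
I use dig using /gruprice, and observe ok.

Answer: cur=2031-01-04


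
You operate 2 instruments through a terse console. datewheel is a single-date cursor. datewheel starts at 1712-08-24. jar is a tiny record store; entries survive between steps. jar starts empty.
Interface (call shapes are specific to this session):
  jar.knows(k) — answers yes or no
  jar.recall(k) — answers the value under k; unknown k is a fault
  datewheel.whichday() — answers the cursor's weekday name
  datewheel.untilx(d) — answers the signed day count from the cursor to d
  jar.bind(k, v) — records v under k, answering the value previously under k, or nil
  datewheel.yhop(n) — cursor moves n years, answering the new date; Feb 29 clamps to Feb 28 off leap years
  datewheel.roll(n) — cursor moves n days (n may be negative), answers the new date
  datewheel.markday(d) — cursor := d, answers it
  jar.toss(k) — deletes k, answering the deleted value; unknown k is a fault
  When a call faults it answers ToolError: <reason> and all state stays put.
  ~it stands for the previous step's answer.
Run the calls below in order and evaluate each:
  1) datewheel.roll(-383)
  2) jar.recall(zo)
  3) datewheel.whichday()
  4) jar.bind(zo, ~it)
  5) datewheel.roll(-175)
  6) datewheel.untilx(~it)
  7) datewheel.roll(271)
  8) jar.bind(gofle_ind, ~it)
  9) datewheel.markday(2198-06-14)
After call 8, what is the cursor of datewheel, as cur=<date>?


Answer: cur=1711-11-11

Derivation:
;; 1. datewheel.roll(n→-383) == 1711-08-07
;; 2. jar.recall(k→zo) == ToolError: no such key zo
;; 3. datewheel.whichday() == Friday
;; 4. jar.bind(k→zo, v→~it) == nil
;; 5. datewheel.roll(n→-175) == 1711-02-13
;; 6. datewheel.untilx(d→~it) == 0
;; 7. datewheel.roll(n→271) == 1711-11-11
;; 8. jar.bind(k→gofle_ind, v→~it) == nil
;; 9. datewheel.markday(d→2198-06-14) == 2198-06-14


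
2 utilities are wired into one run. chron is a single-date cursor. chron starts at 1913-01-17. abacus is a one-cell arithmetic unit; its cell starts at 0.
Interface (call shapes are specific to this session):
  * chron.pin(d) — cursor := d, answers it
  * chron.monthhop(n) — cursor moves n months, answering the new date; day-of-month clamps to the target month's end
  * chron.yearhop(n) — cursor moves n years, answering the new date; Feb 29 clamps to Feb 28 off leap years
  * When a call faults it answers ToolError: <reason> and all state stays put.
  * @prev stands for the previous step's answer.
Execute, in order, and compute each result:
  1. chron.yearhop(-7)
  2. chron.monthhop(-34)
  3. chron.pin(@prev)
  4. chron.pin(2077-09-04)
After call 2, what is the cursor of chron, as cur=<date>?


% 1. chron.yearhop(n=-7) : 1906-01-17
% 2. chron.monthhop(n=-34) : 1903-03-17
% 3. chron.pin(d=@prev) : 1903-03-17
% 4. chron.pin(d=2077-09-04) : 2077-09-04

Answer: cur=1903-03-17


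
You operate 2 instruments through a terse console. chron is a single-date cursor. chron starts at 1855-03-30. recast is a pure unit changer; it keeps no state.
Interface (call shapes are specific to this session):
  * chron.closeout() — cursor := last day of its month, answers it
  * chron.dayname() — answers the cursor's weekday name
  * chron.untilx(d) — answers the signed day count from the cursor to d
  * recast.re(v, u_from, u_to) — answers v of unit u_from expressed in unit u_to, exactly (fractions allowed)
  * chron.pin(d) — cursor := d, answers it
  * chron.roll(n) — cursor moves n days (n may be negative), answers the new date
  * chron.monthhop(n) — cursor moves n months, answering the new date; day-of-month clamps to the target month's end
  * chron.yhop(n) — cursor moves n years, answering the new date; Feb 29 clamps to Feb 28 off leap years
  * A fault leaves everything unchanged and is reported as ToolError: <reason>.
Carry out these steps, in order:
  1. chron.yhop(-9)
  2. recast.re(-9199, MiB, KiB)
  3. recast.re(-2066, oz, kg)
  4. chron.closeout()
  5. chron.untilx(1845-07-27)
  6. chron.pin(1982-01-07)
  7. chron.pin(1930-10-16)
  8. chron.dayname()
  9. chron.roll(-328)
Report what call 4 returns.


Act: chron.yhop[n: -9]
Obs: 1846-03-30
Act: recast.re[v: -9199; u_from: MiB; u_to: KiB]
Obs: -9419776
Act: recast.re[v: -2066; u_from: oz; u_to: kg]
Obs: -46856091821/800000000
Act: chron.closeout[]
Obs: 1846-03-31
Act: chron.untilx[d: 1845-07-27]
Obs: -247
Act: chron.pin[d: 1982-01-07]
Obs: 1982-01-07
Act: chron.pin[d: 1930-10-16]
Obs: 1930-10-16
Act: chron.dayname[]
Obs: Thursday
Act: chron.roll[n: -328]
Obs: 1929-11-22

Answer: 1846-03-31


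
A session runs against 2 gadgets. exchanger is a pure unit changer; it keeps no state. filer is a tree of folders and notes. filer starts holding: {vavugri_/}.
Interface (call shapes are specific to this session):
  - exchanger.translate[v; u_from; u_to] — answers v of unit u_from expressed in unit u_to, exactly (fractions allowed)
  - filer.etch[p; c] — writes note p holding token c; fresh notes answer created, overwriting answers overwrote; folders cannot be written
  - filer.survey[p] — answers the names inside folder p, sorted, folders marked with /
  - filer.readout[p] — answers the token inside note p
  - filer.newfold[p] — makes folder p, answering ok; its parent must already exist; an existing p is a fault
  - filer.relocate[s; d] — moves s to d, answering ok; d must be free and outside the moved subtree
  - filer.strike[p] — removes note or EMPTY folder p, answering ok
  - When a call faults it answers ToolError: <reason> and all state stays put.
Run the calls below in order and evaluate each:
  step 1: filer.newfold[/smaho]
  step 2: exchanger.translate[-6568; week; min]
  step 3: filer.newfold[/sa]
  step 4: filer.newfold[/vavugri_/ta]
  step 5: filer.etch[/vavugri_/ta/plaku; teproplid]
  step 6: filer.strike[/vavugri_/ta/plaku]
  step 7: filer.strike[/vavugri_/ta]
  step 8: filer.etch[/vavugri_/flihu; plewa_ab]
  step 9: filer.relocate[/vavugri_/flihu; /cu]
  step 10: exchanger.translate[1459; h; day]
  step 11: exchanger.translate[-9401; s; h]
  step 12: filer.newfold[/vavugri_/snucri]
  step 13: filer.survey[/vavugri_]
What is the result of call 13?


[in] filer.newfold p→/smaho
= ok
[in] exchanger.translate v→-6568 u_from→week u_to→min
= -66205440
[in] filer.newfold p→/sa
= ok
[in] filer.newfold p→/vavugri_/ta
= ok
[in] filer.etch p→/vavugri_/ta/plaku c→teproplid
= created
[in] filer.strike p→/vavugri_/ta/plaku
= ok
[in] filer.strike p→/vavugri_/ta
= ok
[in] filer.etch p→/vavugri_/flihu c→plewa_ab
= created
[in] filer.relocate s→/vavugri_/flihu d→/cu
= ok
[in] exchanger.translate v→1459 u_from→h u_to→day
= 1459/24
[in] exchanger.translate v→-9401 u_from→s u_to→h
= -9401/3600
[in] filer.newfold p→/vavugri_/snucri
= ok
[in] filer.survey p→/vavugri_
= [snucri/]

Answer: [snucri/]


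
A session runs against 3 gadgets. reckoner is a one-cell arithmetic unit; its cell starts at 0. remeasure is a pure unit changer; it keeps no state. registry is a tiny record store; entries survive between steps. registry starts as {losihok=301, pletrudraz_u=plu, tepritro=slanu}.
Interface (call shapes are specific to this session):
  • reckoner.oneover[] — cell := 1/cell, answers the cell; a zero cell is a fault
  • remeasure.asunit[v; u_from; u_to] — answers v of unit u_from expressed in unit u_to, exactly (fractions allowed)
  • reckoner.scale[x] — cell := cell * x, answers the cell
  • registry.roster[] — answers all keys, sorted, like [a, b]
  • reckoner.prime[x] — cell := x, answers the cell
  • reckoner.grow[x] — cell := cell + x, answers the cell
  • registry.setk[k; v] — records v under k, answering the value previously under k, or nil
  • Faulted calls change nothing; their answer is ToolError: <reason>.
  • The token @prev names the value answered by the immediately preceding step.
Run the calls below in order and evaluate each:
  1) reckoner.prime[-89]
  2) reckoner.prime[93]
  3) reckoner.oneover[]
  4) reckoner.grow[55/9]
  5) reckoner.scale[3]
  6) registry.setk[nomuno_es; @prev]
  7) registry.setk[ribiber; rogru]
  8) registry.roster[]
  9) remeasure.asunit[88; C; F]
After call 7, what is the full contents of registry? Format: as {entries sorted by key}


% reckoner.prime x: -89
= -89
% reckoner.prime x: 93
= 93
% reckoner.oneover
= 1/93
% reckoner.grow x: 55/9
= 1708/279
% reckoner.scale x: 3
= 1708/93
% registry.setk k: nomuno_es v: @prev
= nil
% registry.setk k: ribiber v: rogru
= nil
% registry.roster
= [losihok, nomuno_es, pletrudraz_u, ribiber, tepritro]
% remeasure.asunit v: 88 u_from: C u_to: F
= 952/5

Answer: {losihok=301, nomuno_es=1708/93, pletrudraz_u=plu, ribiber=rogru, tepritro=slanu}


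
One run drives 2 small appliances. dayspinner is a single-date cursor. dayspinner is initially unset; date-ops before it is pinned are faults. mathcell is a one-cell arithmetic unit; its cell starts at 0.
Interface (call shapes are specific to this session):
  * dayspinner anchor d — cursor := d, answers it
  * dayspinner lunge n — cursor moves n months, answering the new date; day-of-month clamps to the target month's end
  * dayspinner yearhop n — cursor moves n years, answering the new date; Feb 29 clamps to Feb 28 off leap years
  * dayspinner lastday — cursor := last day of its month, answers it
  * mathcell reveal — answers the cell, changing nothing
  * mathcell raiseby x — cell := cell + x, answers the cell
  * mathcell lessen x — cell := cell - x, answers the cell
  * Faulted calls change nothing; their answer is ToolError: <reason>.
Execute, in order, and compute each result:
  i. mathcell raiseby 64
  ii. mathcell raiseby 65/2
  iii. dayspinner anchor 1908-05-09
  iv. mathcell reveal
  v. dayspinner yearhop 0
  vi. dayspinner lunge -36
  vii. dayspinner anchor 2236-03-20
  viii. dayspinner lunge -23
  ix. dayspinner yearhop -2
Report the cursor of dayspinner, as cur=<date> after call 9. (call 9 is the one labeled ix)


Answer: cur=2232-04-20

Derivation:
! 1. mathcell raiseby(64) => 64
! 2. mathcell raiseby(65/2) => 193/2
! 3. dayspinner anchor(1908-05-09) => 1908-05-09
! 4. mathcell reveal() => 193/2
! 5. dayspinner yearhop(0) => 1908-05-09
! 6. dayspinner lunge(-36) => 1905-05-09
! 7. dayspinner anchor(2236-03-20) => 2236-03-20
! 8. dayspinner lunge(-23) => 2234-04-20
! 9. dayspinner yearhop(-2) => 2232-04-20


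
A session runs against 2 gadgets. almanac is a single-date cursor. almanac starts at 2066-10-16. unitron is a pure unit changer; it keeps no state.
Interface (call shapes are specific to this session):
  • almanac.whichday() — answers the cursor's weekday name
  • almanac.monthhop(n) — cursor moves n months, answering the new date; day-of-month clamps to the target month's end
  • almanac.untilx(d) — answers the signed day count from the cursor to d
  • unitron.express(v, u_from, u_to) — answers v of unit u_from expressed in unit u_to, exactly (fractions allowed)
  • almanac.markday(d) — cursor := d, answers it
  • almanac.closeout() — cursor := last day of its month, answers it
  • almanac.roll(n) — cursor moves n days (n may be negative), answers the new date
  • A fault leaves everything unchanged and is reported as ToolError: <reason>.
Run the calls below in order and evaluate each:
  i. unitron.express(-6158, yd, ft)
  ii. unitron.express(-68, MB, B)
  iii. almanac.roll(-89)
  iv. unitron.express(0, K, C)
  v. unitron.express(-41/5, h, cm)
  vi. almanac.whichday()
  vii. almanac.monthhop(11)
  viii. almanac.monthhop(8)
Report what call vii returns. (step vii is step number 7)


>>> unitron.express v: -6158 u_from: yd u_to: ft
  -18474
>>> unitron.express v: -68 u_from: MB u_to: B
  -68000000
>>> almanac.roll n: -89
  2066-07-19
>>> unitron.express v: 0 u_from: K u_to: C
  -5463/20
>>> unitron.express v: -41/5 u_from: h u_to: cm
  ToolError: incompatible units
>>> almanac.whichday
  Monday
>>> almanac.monthhop n: 11
  2067-06-19
>>> almanac.monthhop n: 8
  2068-02-19

Answer: 2067-06-19


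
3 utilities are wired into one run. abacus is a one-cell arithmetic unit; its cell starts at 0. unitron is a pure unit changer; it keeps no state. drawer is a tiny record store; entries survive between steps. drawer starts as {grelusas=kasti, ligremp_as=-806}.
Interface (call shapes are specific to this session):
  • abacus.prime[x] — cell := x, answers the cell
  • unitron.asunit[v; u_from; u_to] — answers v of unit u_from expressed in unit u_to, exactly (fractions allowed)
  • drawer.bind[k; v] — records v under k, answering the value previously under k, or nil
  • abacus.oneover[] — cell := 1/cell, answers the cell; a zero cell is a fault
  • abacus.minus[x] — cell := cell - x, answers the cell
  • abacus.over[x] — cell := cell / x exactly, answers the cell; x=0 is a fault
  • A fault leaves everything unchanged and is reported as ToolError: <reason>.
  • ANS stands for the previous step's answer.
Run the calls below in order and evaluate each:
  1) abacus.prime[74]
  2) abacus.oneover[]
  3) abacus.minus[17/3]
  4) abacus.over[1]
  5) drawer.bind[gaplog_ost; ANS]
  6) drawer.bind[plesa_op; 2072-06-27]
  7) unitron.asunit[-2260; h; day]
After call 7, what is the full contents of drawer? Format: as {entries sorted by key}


Answer: {gaplog_ost=-1255/222, grelusas=kasti, ligremp_as=-806, plesa_op=2072-06-27}

Derivation:
$ prime 74
:: 74
$ oneover
:: 1/74
$ minus 17/3
:: -1255/222
$ over 1
:: -1255/222
$ bind gaplog_ost ANS
:: nil
$ bind plesa_op 2072-06-27
:: nil
$ asunit -2260 h day
:: -565/6


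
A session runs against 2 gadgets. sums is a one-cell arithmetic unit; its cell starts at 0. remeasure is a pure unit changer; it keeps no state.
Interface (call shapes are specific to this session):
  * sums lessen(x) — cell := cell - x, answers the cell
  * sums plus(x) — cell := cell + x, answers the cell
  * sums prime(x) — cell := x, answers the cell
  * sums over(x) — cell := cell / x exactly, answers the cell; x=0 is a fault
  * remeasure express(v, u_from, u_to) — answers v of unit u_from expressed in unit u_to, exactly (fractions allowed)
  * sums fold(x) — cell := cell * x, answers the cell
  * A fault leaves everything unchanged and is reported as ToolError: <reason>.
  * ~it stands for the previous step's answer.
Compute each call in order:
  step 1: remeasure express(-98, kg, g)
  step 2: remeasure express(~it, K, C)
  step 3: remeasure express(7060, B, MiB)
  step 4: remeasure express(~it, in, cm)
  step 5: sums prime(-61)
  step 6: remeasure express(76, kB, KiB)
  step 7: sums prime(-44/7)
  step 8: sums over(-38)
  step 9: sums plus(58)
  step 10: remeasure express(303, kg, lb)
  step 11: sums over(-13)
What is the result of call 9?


-> remeasure express(v→-98, u_from→kg, u_to→g)
<- -98000
-> remeasure express(v→~it, u_from→K, u_to→C)
<- -1965463/20
-> remeasure express(v→7060, u_from→B, u_to→MiB)
<- 1765/262144
-> remeasure express(v→~it, u_from→in, u_to→cm)
<- 44831/2621440
-> sums prime(x→-61)
<- -61
-> remeasure express(v→76, u_from→kB, u_to→KiB)
<- 2375/32
-> sums prime(x→-44/7)
<- -44/7
-> sums over(x→-38)
<- 22/133
-> sums plus(x→58)
<- 7736/133
-> remeasure express(v→303, u_from→kg, u_to→lb)
<- 30300000000/45359237
-> sums over(x→-13)
<- -7736/1729

Answer: 7736/133


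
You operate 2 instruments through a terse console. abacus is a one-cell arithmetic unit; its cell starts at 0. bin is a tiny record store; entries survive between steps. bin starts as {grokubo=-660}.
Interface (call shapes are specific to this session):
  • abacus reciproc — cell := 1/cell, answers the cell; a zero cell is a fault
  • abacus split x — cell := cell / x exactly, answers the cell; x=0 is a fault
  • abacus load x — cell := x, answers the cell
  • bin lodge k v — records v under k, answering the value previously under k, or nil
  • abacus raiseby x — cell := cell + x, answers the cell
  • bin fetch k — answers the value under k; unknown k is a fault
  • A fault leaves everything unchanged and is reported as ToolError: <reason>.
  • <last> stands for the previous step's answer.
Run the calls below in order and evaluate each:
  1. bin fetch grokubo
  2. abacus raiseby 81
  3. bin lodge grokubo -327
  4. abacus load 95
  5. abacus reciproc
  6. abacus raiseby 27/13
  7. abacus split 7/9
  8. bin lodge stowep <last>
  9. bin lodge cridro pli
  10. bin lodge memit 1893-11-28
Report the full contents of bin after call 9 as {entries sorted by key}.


Answer: {cridro=pli, grokubo=-327, stowep=23202/8645}

Derivation:
Then bin fetch using k: grokubo, — result: -660.
I run abacus raiseby using x: 81, yielding 81.
Using bin lodge using k: grokubo, v: -327, and observe -660.
Then abacus load using x: 95, and get 95.
I invoke abacus reciproc, and see 1/95.
Now I run abacus raiseby using x: 27/13, → 2578/1235.
I use abacus split using x: 7/9, which returns 23202/8645.
Then bin lodge using k: stowep, v: <last>, and get nil.
Then bin lodge using k: cridro, v: pli, giving nil.
Then bin lodge using k: memit, v: 1893-11-28, and get nil.


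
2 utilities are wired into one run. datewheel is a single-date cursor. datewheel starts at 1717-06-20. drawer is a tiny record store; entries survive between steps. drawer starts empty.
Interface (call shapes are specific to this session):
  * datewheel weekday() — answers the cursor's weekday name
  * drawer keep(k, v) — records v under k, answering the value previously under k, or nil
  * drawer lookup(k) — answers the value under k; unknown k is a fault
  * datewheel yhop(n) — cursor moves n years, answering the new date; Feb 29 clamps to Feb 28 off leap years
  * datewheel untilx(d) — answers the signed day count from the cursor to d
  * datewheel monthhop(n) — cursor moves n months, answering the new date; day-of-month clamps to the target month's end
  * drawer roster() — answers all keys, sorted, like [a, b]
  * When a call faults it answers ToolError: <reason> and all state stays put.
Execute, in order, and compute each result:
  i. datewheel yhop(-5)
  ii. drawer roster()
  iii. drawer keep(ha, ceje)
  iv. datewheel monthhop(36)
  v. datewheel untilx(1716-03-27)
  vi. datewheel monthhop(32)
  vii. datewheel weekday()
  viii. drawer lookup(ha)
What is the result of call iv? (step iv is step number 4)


→ datewheel yhop(n→-5)
← 1712-06-20
→ drawer roster()
← []
→ drawer keep(k→ha, v→ceje)
← nil
→ datewheel monthhop(n→36)
← 1715-06-20
→ datewheel untilx(d→1716-03-27)
← 281
→ datewheel monthhop(n→32)
← 1718-02-20
→ datewheel weekday()
← Sunday
→ drawer lookup(k→ha)
← ceje

Answer: 1715-06-20


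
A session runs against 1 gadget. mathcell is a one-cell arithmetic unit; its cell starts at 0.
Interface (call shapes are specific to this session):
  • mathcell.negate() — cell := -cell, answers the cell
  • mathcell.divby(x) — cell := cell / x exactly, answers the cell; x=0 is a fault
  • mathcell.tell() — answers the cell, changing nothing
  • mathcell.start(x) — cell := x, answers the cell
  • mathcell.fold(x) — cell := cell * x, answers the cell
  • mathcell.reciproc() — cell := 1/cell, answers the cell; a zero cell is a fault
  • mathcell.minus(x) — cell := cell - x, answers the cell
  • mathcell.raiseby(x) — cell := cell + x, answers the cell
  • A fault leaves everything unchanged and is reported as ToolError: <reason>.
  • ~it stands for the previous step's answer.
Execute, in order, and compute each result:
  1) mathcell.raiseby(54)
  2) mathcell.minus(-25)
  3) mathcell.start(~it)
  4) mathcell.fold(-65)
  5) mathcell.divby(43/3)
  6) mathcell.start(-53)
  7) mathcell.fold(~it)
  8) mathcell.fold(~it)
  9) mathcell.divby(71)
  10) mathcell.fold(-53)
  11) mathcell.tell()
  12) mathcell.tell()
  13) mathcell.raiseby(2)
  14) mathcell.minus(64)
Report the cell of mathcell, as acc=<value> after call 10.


Answer: acc=-418195493/71

Derivation:
;; mathcell.raiseby(54) -> 54
;; mathcell.minus(-25) -> 79
;; mathcell.start(~it) -> 79
;; mathcell.fold(-65) -> -5135
;; mathcell.divby(43/3) -> -15405/43
;; mathcell.start(-53) -> -53
;; mathcell.fold(~it) -> 2809
;; mathcell.fold(~it) -> 7890481
;; mathcell.divby(71) -> 7890481/71
;; mathcell.fold(-53) -> -418195493/71
;; mathcell.tell() -> -418195493/71
;; mathcell.tell() -> -418195493/71
;; mathcell.raiseby(2) -> -418195351/71
;; mathcell.minus(64) -> -418199895/71


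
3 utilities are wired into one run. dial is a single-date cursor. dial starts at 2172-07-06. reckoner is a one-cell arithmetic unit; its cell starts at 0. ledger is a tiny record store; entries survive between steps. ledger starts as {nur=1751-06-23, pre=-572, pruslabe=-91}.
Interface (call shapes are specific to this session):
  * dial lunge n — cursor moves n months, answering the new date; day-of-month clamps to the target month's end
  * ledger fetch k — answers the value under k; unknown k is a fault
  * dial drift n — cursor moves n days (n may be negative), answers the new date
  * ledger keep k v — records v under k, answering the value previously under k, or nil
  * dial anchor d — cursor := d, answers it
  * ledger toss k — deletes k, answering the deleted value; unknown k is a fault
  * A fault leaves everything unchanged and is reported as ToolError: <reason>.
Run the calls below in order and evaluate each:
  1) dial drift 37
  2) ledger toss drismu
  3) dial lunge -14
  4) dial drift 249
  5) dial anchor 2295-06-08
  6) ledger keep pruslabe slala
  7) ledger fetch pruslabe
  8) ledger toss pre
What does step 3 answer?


Answer: 2171-06-12

Derivation:
-- 1. dial drift(n→37) -> 2172-08-12
-- 2. ledger toss(k→drismu) -> ToolError: no such key drismu
-- 3. dial lunge(n→-14) -> 2171-06-12
-- 4. dial drift(n→249) -> 2172-02-16
-- 5. dial anchor(d→2295-06-08) -> 2295-06-08
-- 6. ledger keep(k→pruslabe, v→slala) -> -91
-- 7. ledger fetch(k→pruslabe) -> slala
-- 8. ledger toss(k→pre) -> -572


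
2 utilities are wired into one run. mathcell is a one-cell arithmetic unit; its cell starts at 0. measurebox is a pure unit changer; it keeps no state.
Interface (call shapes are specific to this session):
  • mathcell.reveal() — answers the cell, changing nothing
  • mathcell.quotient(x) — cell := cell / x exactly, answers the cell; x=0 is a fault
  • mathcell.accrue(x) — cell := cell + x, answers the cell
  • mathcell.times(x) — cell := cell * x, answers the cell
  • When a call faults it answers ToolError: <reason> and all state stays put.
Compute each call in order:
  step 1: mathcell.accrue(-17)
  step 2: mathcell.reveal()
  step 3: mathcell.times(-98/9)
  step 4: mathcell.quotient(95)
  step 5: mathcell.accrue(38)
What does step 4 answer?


Answer: 1666/855

Derivation:
! 1. mathcell.accrue(x=-17) ~> -17
! 2. mathcell.reveal() ~> -17
! 3. mathcell.times(x=-98/9) ~> 1666/9
! 4. mathcell.quotient(x=95) ~> 1666/855
! 5. mathcell.accrue(x=38) ~> 34156/855


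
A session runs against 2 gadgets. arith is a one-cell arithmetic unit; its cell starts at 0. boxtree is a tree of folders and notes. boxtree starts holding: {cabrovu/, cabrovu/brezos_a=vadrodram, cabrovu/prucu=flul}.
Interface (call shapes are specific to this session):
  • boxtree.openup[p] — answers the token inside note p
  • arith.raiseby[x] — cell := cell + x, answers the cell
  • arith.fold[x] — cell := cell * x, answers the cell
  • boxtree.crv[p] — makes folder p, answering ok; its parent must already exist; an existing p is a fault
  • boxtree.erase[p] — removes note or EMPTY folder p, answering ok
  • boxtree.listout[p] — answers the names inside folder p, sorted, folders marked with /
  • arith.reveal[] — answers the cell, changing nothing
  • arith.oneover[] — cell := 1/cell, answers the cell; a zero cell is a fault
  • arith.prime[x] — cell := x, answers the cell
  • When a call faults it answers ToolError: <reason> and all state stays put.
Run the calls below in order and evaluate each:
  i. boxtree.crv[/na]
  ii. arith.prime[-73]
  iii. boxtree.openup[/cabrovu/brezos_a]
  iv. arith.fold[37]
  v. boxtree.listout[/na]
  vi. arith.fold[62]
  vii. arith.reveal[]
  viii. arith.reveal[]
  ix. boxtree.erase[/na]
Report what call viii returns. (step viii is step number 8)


Answer: -167462

Derivation:
! boxtree.crv(/na) ~> ok
! arith.prime(-73) ~> -73
! boxtree.openup(/cabrovu/brezos_a) ~> vadrodram
! arith.fold(37) ~> -2701
! boxtree.listout(/na) ~> []
! arith.fold(62) ~> -167462
! arith.reveal() ~> -167462
! arith.reveal() ~> -167462
! boxtree.erase(/na) ~> ok


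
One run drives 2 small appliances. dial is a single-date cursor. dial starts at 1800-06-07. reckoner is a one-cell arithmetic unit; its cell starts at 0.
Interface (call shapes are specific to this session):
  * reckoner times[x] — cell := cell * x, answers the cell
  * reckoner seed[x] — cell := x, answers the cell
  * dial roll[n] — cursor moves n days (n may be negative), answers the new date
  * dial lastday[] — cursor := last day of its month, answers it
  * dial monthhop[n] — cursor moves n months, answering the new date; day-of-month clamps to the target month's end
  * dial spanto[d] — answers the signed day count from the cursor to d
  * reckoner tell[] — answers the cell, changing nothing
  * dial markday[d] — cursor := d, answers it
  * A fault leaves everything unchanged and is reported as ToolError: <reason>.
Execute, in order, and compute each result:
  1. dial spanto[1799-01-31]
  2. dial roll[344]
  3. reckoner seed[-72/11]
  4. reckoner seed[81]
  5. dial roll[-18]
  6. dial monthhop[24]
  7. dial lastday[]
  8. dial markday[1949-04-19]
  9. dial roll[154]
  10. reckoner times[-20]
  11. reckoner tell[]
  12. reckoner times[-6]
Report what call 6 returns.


! dial spanto(1799-01-31) => -492
! dial roll(344) => 1801-05-17
! reckoner seed(-72/11) => -72/11
! reckoner seed(81) => 81
! dial roll(-18) => 1801-04-29
! dial monthhop(24) => 1803-04-29
! dial lastday() => 1803-04-30
! dial markday(1949-04-19) => 1949-04-19
! dial roll(154) => 1949-09-20
! reckoner times(-20) => -1620
! reckoner tell() => -1620
! reckoner times(-6) => 9720

Answer: 1803-04-29


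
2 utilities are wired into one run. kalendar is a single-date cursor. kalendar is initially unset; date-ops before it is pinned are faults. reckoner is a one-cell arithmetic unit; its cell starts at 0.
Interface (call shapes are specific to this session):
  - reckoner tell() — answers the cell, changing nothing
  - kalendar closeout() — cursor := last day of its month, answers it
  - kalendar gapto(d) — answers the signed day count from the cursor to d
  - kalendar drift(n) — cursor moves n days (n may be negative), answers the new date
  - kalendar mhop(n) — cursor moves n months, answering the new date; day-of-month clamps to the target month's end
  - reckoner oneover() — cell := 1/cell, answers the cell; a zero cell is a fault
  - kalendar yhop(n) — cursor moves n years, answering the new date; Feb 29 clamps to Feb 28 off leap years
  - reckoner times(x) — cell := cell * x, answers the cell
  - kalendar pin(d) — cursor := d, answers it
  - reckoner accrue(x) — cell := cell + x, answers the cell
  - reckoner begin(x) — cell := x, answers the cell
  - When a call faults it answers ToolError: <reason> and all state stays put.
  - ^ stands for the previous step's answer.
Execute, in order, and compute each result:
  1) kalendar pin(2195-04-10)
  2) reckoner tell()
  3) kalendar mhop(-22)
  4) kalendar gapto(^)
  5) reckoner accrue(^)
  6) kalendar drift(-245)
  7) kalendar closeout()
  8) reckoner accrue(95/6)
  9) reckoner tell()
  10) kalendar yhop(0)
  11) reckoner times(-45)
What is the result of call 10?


Answer: 2192-10-31

Derivation:
;; 1. kalendar pin(d: 2195-04-10) ~> 2195-04-10
;; 2. reckoner tell() ~> 0
;; 3. kalendar mhop(n: -22) ~> 2193-06-10
;; 4. kalendar gapto(d: ^) ~> 0
;; 5. reckoner accrue(x: ^) ~> 0
;; 6. kalendar drift(n: -245) ~> 2192-10-08
;; 7. kalendar closeout() ~> 2192-10-31
;; 8. reckoner accrue(x: 95/6) ~> 95/6
;; 9. reckoner tell() ~> 95/6
;; 10. kalendar yhop(n: 0) ~> 2192-10-31
;; 11. reckoner times(x: -45) ~> -1425/2
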